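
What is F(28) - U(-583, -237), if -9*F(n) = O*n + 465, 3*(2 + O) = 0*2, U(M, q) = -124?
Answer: 707/9 ≈ 78.556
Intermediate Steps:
O = -2 (O = -2 + (0*2)/3 = -2 + (1/3)*0 = -2 + 0 = -2)
F(n) = -155/3 + 2*n/9 (F(n) = -(-2*n + 465)/9 = -(465 - 2*n)/9 = -155/3 + 2*n/9)
F(28) - U(-583, -237) = (-155/3 + (2/9)*28) - 1*(-124) = (-155/3 + 56/9) + 124 = -409/9 + 124 = 707/9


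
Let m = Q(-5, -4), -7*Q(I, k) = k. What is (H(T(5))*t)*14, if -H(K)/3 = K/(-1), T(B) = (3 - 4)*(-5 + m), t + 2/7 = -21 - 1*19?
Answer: -52452/7 ≈ -7493.1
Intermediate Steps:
Q(I, k) = -k/7
m = 4/7 (m = -⅐*(-4) = 4/7 ≈ 0.57143)
t = -282/7 (t = -2/7 + (-21 - 1*19) = -2/7 + (-21 - 19) = -2/7 - 40 = -282/7 ≈ -40.286)
T(B) = 31/7 (T(B) = (3 - 4)*(-5 + 4/7) = -1*(-31/7) = 31/7)
H(K) = 3*K (H(K) = -3*K/(-1) = -3*K*(-1) = -(-3)*K = 3*K)
(H(T(5))*t)*14 = ((3*(31/7))*(-282/7))*14 = ((93/7)*(-282/7))*14 = -26226/49*14 = -52452/7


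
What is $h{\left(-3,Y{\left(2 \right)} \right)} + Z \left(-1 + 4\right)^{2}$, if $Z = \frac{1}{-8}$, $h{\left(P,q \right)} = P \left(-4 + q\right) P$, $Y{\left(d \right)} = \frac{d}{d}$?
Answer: $- \frac{225}{8} \approx -28.125$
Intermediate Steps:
$Y{\left(d \right)} = 1$
$h{\left(P,q \right)} = P^{2} \left(-4 + q\right)$
$Z = - \frac{1}{8} \approx -0.125$
$h{\left(-3,Y{\left(2 \right)} \right)} + Z \left(-1 + 4\right)^{2} = \left(-3\right)^{2} \left(-4 + 1\right) - \frac{\left(-1 + 4\right)^{2}}{8} = 9 \left(-3\right) - \frac{3^{2}}{8} = -27 - \frac{9}{8} = - \frac{225}{8}$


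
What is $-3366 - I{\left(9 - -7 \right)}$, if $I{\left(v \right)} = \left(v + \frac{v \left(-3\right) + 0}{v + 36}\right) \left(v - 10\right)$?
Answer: $- \frac{44934}{13} \approx -3456.5$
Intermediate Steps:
$I{\left(v \right)} = \left(-10 + v\right) \left(v - \frac{3 v}{36 + v}\right)$ ($I{\left(v \right)} = \left(v + \frac{- 3 v + 0}{36 + v}\right) \left(-10 + v\right) = \left(v + \frac{\left(-3\right) v}{36 + v}\right) \left(-10 + v\right) = \left(v - \frac{3 v}{36 + v}\right) \left(-10 + v\right) = \left(-10 + v\right) \left(v - \frac{3 v}{36 + v}\right)$)
$-3366 - I{\left(9 - -7 \right)} = -3366 - \frac{\left(9 - -7\right) \left(-330 + \left(9 - -7\right)^{2} + 23 \left(9 - -7\right)\right)}{36 + \left(9 - -7\right)} = -3366 - \frac{\left(9 + 7\right) \left(-330 + \left(9 + 7\right)^{2} + 23 \left(9 + 7\right)\right)}{36 + \left(9 + 7\right)} = -3366 - \frac{16 \left(-330 + 16^{2} + 23 \cdot 16\right)}{36 + 16} = -3366 - \frac{16 \left(-330 + 256 + 368\right)}{52} = -3366 - 16 \cdot \frac{1}{52} \cdot 294 = -3366 - \frac{1176}{13} = - \frac{44934}{13}$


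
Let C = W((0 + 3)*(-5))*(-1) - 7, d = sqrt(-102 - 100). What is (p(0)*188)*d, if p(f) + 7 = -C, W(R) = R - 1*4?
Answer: -3572*I*sqrt(202) ≈ -50768.0*I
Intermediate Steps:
W(R) = -4 + R (W(R) = R - 4 = -4 + R)
d = I*sqrt(202) (d = sqrt(-202) = I*sqrt(202) ≈ 14.213*I)
C = 12 (C = (-4 + (0 + 3)*(-5))*(-1) - 7 = (-4 + 3*(-5))*(-1) - 7 = (-4 - 15)*(-1) - 7 = -19*(-1) - 7 = 19 - 7 = 12)
p(f) = -19 (p(f) = -7 - 1*12 = -7 - 12 = -19)
(p(0)*188)*d = (-19*188)*(I*sqrt(202)) = -3572*I*sqrt(202)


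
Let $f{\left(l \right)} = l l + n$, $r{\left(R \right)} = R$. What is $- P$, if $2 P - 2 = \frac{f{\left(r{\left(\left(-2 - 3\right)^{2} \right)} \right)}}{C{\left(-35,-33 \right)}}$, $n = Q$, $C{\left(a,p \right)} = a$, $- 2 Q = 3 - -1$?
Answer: $\frac{79}{10} \approx 7.9$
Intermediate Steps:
$Q = -2$ ($Q = - \frac{3 - -1}{2} = - \frac{3 + 1}{2} = \left(- \frac{1}{2}\right) 4 = -2$)
$n = -2$
$f{\left(l \right)} = -2 + l^{2}$ ($f{\left(l \right)} = l l - 2 = l^{2} - 2 = -2 + l^{2}$)
$P = - \frac{79}{10}$ ($P = 1 + \frac{\left(-2 + \left(\left(-2 - 3\right)^{2}\right)^{2}\right) \frac{1}{-35}}{2} = 1 + \frac{\left(-2 + \left(\left(-5\right)^{2}\right)^{2}\right) \left(- \frac{1}{35}\right)}{2} = 1 + \frac{\left(-2 + 25^{2}\right) \left(- \frac{1}{35}\right)}{2} = 1 + \frac{\left(-2 + 625\right) \left(- \frac{1}{35}\right)}{2} = 1 + \frac{623 \left(- \frac{1}{35}\right)}{2} = 1 + \frac{1}{2} \left(- \frac{89}{5}\right) = 1 - \frac{89}{10} = - \frac{79}{10} \approx -7.9$)
$- P = \left(-1\right) \left(- \frac{79}{10}\right) = \frac{79}{10}$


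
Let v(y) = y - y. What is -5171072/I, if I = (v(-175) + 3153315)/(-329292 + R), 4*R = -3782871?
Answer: 2197722405984/1051105 ≈ 2.0909e+6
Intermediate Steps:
R = -3782871/4 (R = (¼)*(-3782871) = -3782871/4 ≈ -9.4572e+5)
v(y) = 0
I = -4204420/1700013 (I = (0 + 3153315)/(-329292 - 3782871/4) = 3153315/(-5100039/4) = 3153315*(-4/5100039) = -4204420/1700013 ≈ -2.4732)
-5171072/I = -5171072/(-4204420/1700013) = -5171072*(-1700013/4204420) = 2197722405984/1051105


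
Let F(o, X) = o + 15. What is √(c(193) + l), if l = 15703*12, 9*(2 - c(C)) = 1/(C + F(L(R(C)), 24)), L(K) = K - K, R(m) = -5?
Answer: √4585827155/156 ≈ 434.09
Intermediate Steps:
L(K) = 0
F(o, X) = 15 + o
c(C) = 2 - 1/(9*(15 + C)) (c(C) = 2 - 1/(9*(C + (15 + 0))) = 2 - 1/(9*(C + 15)) = 2 - 1/(9*(15 + C)))
l = 188436
√(c(193) + l) = √((269 + 18*193)/(9*(15 + 193)) + 188436) = √((⅑)*(269 + 3474)/208 + 188436) = √((⅑)*(1/208)*3743 + 188436) = √(3743/1872 + 188436) = √(352755935/1872) = √4585827155/156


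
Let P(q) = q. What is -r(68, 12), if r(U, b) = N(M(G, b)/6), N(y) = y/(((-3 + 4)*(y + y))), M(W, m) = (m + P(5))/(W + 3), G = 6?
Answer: -½ ≈ -0.50000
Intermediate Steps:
M(W, m) = (5 + m)/(3 + W) (M(W, m) = (m + 5)/(W + 3) = (5 + m)/(3 + W))
N(y) = ½ (N(y) = y/((1*(2*y))) = y/((2*y)) = y*(1/(2*y)) = ½)
r(U, b) = ½
-r(68, 12) = -1*½ = -½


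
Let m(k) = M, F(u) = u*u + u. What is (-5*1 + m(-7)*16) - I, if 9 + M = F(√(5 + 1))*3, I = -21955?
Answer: 22094 + 48*√6 ≈ 22212.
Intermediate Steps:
F(u) = u + u² (F(u) = u² + u = u + u²)
M = -9 + 3*√6*(1 + √6) (M = -9 + (√(5 + 1)*(1 + √(5 + 1)))*3 = -9 + (√6*(1 + √6))*3 = -9 + 3*√6*(1 + √6) ≈ 16.348)
m(k) = 9 + 3*√6
(-5*1 + m(-7)*16) - I = (-5*1 + (9 + 3*√6)*16) - 1*(-21955) = (-5 + (144 + 48*√6)) + 21955 = (139 + 48*√6) + 21955 = 22094 + 48*√6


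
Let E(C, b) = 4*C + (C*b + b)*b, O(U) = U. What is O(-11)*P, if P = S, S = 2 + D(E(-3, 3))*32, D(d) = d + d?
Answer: 21098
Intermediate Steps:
E(C, b) = 4*C + b*(b + C*b) (E(C, b) = 4*C + (b + C*b)*b = 4*C + b*(b + C*b))
D(d) = 2*d
S = -1918 (S = 2 + (2*(3² + 4*(-3) - 3*3²))*32 = 2 + (2*(9 - 12 - 3*9))*32 = 2 + (2*(9 - 12 - 27))*32 = 2 + (2*(-30))*32 = 2 - 60*32 = 2 - 1920 = -1918)
P = -1918
O(-11)*P = -11*(-1918) = 21098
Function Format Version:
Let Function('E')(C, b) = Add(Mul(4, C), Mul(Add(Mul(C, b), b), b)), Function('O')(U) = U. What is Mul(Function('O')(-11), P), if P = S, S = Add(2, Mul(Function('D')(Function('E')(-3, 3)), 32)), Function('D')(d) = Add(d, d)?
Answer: 21098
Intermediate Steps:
Function('E')(C, b) = Add(Mul(4, C), Mul(b, Add(b, Mul(C, b)))) (Function('E')(C, b) = Add(Mul(4, C), Mul(Add(b, Mul(C, b)), b)) = Add(Mul(4, C), Mul(b, Add(b, Mul(C, b)))))
Function('D')(d) = Mul(2, d)
S = -1918 (S = Add(2, Mul(Mul(2, Add(Pow(3, 2), Mul(4, -3), Mul(-3, Pow(3, 2)))), 32)) = Add(2, Mul(Mul(2, Add(9, -12, Mul(-3, 9))), 32)) = Add(2, Mul(Mul(2, Add(9, -12, -27)), 32)) = Add(2, Mul(Mul(2, -30), 32)) = Add(2, Mul(-60, 32)) = Add(2, -1920) = -1918)
P = -1918
Mul(Function('O')(-11), P) = Mul(-11, -1918) = 21098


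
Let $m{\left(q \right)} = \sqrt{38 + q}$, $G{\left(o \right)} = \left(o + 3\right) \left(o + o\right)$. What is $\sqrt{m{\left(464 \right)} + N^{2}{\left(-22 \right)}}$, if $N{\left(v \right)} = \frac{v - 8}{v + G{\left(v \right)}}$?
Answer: $\frac{\sqrt{225 + 165649 \sqrt{502}}}{407} \approx 4.7336$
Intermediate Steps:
$G{\left(o \right)} = 2 o \left(3 + o\right)$ ($G{\left(o \right)} = \left(3 + o\right) 2 o = 2 o \left(3 + o\right)$)
$N{\left(v \right)} = \frac{-8 + v}{v + 2 v \left(3 + v\right)}$ ($N{\left(v \right)} = \frac{v - 8}{v + 2 v \left(3 + v\right)} = \frac{-8 + v}{v + 2 v \left(3 + v\right)}$)
$\sqrt{m{\left(464 \right)} + N^{2}{\left(-22 \right)}} = \sqrt{\sqrt{38 + 464} + \left(\frac{-8 - 22}{\left(-22\right) \left(7 + 2 \left(-22\right)\right)}\right)^{2}} = \sqrt{\sqrt{502} + \left(\left(- \frac{1}{22}\right) \frac{1}{7 - 44} \left(-30\right)\right)^{2}} = \sqrt{\sqrt{502} + \left(\left(- \frac{1}{22}\right) \frac{1}{-37} \left(-30\right)\right)^{2}} = \sqrt{\sqrt{502} + \left(\left(- \frac{1}{22}\right) \left(- \frac{1}{37}\right) \left(-30\right)\right)^{2}} = \sqrt{\sqrt{502} + \left(- \frac{15}{407}\right)^{2}} = \sqrt{\sqrt{502} + \frac{225}{165649}} = \sqrt{\frac{225}{165649} + \sqrt{502}}$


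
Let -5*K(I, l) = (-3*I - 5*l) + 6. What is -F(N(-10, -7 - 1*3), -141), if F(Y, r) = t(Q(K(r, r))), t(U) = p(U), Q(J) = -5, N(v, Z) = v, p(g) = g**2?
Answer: -25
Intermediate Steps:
K(I, l) = -6/5 + l + 3*I/5 (K(I, l) = -((-3*I - 5*l) + 6)/5 = -((-5*l - 3*I) + 6)/5 = -(6 - 5*l - 3*I)/5 = -6/5 + l + 3*I/5)
t(U) = U**2
F(Y, r) = 25 (F(Y, r) = (-5)**2 = 25)
-F(N(-10, -7 - 1*3), -141) = -1*25 = -25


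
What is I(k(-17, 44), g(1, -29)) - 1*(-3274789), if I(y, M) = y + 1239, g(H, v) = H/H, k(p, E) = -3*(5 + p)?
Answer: 3276064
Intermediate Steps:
k(p, E) = -15 - 3*p
g(H, v) = 1
I(y, M) = 1239 + y
I(k(-17, 44), g(1, -29)) - 1*(-3274789) = (1239 + (-15 - 3*(-17))) - 1*(-3274789) = (1239 + (-15 + 51)) + 3274789 = (1239 + 36) + 3274789 = 1275 + 3274789 = 3276064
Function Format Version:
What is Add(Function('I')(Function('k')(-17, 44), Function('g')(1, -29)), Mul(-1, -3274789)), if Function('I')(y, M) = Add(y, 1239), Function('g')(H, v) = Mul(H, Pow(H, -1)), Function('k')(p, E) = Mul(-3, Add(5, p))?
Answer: 3276064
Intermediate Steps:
Function('k')(p, E) = Add(-15, Mul(-3, p))
Function('g')(H, v) = 1
Function('I')(y, M) = Add(1239, y)
Add(Function('I')(Function('k')(-17, 44), Function('g')(1, -29)), Mul(-1, -3274789)) = Add(Add(1239, Add(-15, Mul(-3, -17))), Mul(-1, -3274789)) = Add(Add(1239, Add(-15, 51)), 3274789) = Add(Add(1239, 36), 3274789) = Add(1275, 3274789) = 3276064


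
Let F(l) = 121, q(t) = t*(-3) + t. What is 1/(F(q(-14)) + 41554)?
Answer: 1/41675 ≈ 2.3995e-5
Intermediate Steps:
q(t) = -2*t (q(t) = -3*t + t = -2*t)
1/(F(q(-14)) + 41554) = 1/(121 + 41554) = 1/41675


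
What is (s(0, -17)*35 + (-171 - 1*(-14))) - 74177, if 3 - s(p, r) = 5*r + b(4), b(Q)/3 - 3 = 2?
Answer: -71779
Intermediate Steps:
b(Q) = 15 (b(Q) = 9 + 3*2 = 9 + 6 = 15)
s(p, r) = -12 - 5*r (s(p, r) = 3 - (5*r + 15) = 3 - (15 + 5*r) = 3 + (-15 - 5*r) = -12 - 5*r)
(s(0, -17)*35 + (-171 - 1*(-14))) - 74177 = ((-12 - 5*(-17))*35 + (-171 - 1*(-14))) - 74177 = ((-12 + 85)*35 + (-171 + 14)) - 74177 = (73*35 - 157) - 74177 = (2555 - 157) - 74177 = 2398 - 74177 = -71779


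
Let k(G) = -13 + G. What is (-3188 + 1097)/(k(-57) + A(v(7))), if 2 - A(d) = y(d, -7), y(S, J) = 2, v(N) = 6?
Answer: 2091/70 ≈ 29.871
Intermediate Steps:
A(d) = 0 (A(d) = 2 - 1*2 = 2 - 2 = 0)
(-3188 + 1097)/(k(-57) + A(v(7))) = (-3188 + 1097)/((-13 - 57) + 0) = -2091/(-70 + 0) = -2091/(-70) = -2091*(-1/70) = 2091/70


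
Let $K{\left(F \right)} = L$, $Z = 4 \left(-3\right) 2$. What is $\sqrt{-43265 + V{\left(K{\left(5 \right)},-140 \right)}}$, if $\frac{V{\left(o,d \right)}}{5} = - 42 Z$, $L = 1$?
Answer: $5 i \sqrt{1529} \approx 195.51 i$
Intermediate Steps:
$Z = -24$ ($Z = \left(-12\right) 2 = -24$)
$K{\left(F \right)} = 1$
$V{\left(o,d \right)} = 5040$ ($V{\left(o,d \right)} = 5 \left(\left(-42\right) \left(-24\right)\right) = 5 \cdot 1008 = 5040$)
$\sqrt{-43265 + V{\left(K{\left(5 \right)},-140 \right)}} = \sqrt{-43265 + 5040} = \sqrt{-38225} = 5 i \sqrt{1529}$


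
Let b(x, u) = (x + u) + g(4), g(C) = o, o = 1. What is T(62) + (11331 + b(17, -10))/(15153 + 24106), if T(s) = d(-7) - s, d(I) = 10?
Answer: -2030129/39259 ≈ -51.711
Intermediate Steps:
g(C) = 1
b(x, u) = 1 + u + x (b(x, u) = (x + u) + 1 = (u + x) + 1 = 1 + u + x)
T(s) = 10 - s
T(62) + (11331 + b(17, -10))/(15153 + 24106) = (10 - 1*62) + (11331 + (1 - 10 + 17))/(15153 + 24106) = (10 - 62) + (11331 + 8)/39259 = -52 + 11339*(1/39259) = -52 + 11339/39259 = -2030129/39259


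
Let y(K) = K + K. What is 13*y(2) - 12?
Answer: 40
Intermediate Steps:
y(K) = 2*K
13*y(2) - 12 = 13*(2*2) - 12 = 13*4 - 12 = 52 - 12 = 40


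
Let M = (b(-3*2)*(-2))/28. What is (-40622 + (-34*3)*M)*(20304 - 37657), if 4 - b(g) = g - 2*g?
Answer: 705166424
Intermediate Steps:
b(g) = 4 + g (b(g) = 4 - (g - 2*g) = 4 - (-1)*g = 4 + g)
M = 1/7 (M = ((4 - 3*2)*(-2))/28 = ((4 - 6)*(-2))*(1/28) = -2*(-2)*(1/28) = 4*(1/28) = 1/7 ≈ 0.14286)
(-40622 + (-34*3)*M)*(20304 - 37657) = (-40622 - 34*3*(1/7))*(20304 - 37657) = (-40622 - 102*1/7)*(-17353) = (-40622 - 102/7)*(-17353) = -284456/7*(-17353) = 705166424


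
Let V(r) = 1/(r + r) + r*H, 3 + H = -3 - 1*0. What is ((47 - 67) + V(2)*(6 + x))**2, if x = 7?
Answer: 477481/16 ≈ 29843.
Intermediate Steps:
H = -6 (H = -3 + (-3 - 1*0) = -3 + (-3 + 0) = -3 - 3 = -6)
V(r) = 1/(2*r) - 6*r (V(r) = 1/(r + r) + r*(-6) = 1/(2*r) - 6*r)
((47 - 67) + V(2)*(6 + x))**2 = ((47 - 67) + ((1/2)/2 - 6*2)*(6 + 7))**2 = (-20 + ((1/2)*(1/2) - 12)*13)**2 = (-20 + (1/4 - 12)*13)**2 = (-20 - 47/4*13)**2 = (-20 - 611/4)**2 = (-691/4)**2 = 477481/16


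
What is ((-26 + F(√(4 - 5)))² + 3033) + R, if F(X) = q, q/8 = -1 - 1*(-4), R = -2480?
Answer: 557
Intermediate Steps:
q = 24 (q = 8*(-1 - 1*(-4)) = 8*(-1 + 4) = 8*3 = 24)
F(X) = 24
((-26 + F(√(4 - 5)))² + 3033) + R = ((-26 + 24)² + 3033) - 2480 = ((-2)² + 3033) - 2480 = (4 + 3033) - 2480 = 3037 - 2480 = 557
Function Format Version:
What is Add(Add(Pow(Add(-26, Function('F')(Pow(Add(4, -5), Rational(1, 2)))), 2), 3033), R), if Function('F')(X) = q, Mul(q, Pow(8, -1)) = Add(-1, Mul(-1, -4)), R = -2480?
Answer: 557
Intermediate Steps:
q = 24 (q = Mul(8, Add(-1, Mul(-1, -4))) = Mul(8, Add(-1, 4)) = Mul(8, 3) = 24)
Function('F')(X) = 24
Add(Add(Pow(Add(-26, Function('F')(Pow(Add(4, -5), Rational(1, 2)))), 2), 3033), R) = Add(Add(Pow(Add(-26, 24), 2), 3033), -2480) = Add(Add(Pow(-2, 2), 3033), -2480) = Add(Add(4, 3033), -2480) = Add(3037, -2480) = 557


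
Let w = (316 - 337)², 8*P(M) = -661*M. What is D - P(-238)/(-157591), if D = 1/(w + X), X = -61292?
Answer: 683692635/5479754252 ≈ 0.12477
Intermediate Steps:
P(M) = -661*M/8 (P(M) = (-661*M)/8 = -661*M/8)
w = 441 (w = (-21)² = 441)
D = -1/60851 (D = 1/(441 - 61292) = 1/(-60851) = -1/60851 ≈ -1.6434e-5)
D - P(-238)/(-157591) = -1/60851 - (-661/8*(-238))/(-157591) = -1/60851 - 78659*(-1)/(4*157591) = -1/60851 - 1*(-11237/90052) = -1/60851 + 11237/90052 = 683692635/5479754252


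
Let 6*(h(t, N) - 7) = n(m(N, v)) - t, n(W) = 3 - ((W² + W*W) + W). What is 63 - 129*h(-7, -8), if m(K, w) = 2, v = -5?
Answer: -840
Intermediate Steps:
n(W) = 3 - W - 2*W² (n(W) = 3 - ((W² + W²) + W) = 3 - (2*W² + W) = 3 - (W + 2*W²) = 3 + (-W - 2*W²) = 3 - W - 2*W²)
h(t, N) = 35/6 - t/6 (h(t, N) = 7 + ((3 - 1*2 - 2*2²) - t)/6 = 7 + ((3 - 2 - 2*4) - t)/6 = 7 + ((3 - 2 - 8) - t)/6 = 7 + (-7 - t)/6 = 7 + (-7/6 - t/6) = 35/6 - t/6)
63 - 129*h(-7, -8) = 63 - 129*(35/6 - ⅙*(-7)) = 63 - 129*(35/6 + 7/6) = 63 - 129*7 = 63 - 903 = -840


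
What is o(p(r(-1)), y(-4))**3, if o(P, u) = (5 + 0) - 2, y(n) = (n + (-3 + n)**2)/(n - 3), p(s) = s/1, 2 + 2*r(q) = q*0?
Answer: 27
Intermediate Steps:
r(q) = -1 (r(q) = -1 + (q*0)/2 = -1 + (1/2)*0 = -1 + 0 = -1)
p(s) = s (p(s) = s*1 = s)
y(n) = (n + (-3 + n)**2)/(-3 + n)
o(P, u) = 3 (o(P, u) = 5 - 2 = 3)
o(p(r(-1)), y(-4))**3 = 3**3 = 27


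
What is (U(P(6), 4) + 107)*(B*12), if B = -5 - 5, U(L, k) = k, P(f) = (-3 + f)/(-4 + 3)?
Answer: -13320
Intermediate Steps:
P(f) = 3 - f (P(f) = (-3 + f)/(-1) = (-3 + f)*(-1) = 3 - f)
B = -10
(U(P(6), 4) + 107)*(B*12) = (4 + 107)*(-10*12) = 111*(-120) = -13320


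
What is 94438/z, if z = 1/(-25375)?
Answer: -2396364250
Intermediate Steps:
z = -1/25375 ≈ -3.9409e-5
94438/z = 94438/(-1/25375) = 94438*(-25375) = -2396364250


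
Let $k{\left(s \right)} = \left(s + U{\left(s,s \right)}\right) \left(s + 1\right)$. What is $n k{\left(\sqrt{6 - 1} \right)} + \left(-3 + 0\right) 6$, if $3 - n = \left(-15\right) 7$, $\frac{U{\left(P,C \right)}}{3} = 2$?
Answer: $1170 + 756 \sqrt{5} \approx 2860.5$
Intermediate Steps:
$U{\left(P,C \right)} = 6$ ($U{\left(P,C \right)} = 3 \cdot 2 = 6$)
$n = 108$ ($n = 3 - \left(-15\right) 7 = 3 - -105 = 3 + 105 = 108$)
$k{\left(s \right)} = \left(1 + s\right) \left(6 + s\right)$ ($k{\left(s \right)} = \left(s + 6\right) \left(s + 1\right) = \left(6 + s\right) \left(1 + s\right) = \left(1 + s\right) \left(6 + s\right)$)
$n k{\left(\sqrt{6 - 1} \right)} + \left(-3 + 0\right) 6 = 108 \left(6 + \left(\sqrt{6 - 1}\right)^{2} + 7 \sqrt{6 - 1}\right) + \left(-3 + 0\right) 6 = 108 \left(6 + \left(\sqrt{5}\right)^{2} + 7 \sqrt{5}\right) - 18 = 108 \left(6 + 5 + 7 \sqrt{5}\right) - 18 = 108 \left(11 + 7 \sqrt{5}\right) - 18 = \left(1188 + 756 \sqrt{5}\right) - 18 = 1170 + 756 \sqrt{5}$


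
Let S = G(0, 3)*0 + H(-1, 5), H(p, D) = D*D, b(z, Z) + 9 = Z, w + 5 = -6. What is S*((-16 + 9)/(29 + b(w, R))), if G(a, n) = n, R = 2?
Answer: -175/22 ≈ -7.9545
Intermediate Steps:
w = -11 (w = -5 - 6 = -11)
b(z, Z) = -9 + Z
H(p, D) = D²
S = 25 (S = 3*0 + 5² = 0 + 25 = 25)
S*((-16 + 9)/(29 + b(w, R))) = 25*((-16 + 9)/(29 + (-9 + 2))) = 25*(-7/(29 - 7)) = 25*(-7/22) = -175/22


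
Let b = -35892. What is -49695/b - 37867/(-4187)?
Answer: 522398443/50093268 ≈ 10.429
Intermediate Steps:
-49695/b - 37867/(-4187) = -49695/(-35892) - 37867/(-4187) = -49695*(-1/35892) - 37867*(-1/4187) = 16565/11964 + 37867/4187 = 522398443/50093268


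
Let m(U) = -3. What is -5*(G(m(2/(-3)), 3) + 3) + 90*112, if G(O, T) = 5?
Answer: 10040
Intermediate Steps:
-5*(G(m(2/(-3)), 3) + 3) + 90*112 = -5*(5 + 3) + 90*112 = -5*8 + 10080 = -40 + 10080 = 10040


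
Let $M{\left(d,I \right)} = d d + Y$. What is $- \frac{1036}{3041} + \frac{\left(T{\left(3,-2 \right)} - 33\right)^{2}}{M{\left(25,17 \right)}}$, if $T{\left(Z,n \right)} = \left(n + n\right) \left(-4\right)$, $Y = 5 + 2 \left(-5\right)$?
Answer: $\frac{236529}{1885420} \approx 0.12545$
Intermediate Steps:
$Y = -5$ ($Y = 5 - 10 = -5$)
$T{\left(Z,n \right)} = - 8 n$ ($T{\left(Z,n \right)} = 2 n \left(-4\right) = - 8 n$)
$M{\left(d,I \right)} = -5 + d^{2}$ ($M{\left(d,I \right)} = d d - 5 = d^{2} - 5 = -5 + d^{2}$)
$- \frac{1036}{3041} + \frac{\left(T{\left(3,-2 \right)} - 33\right)^{2}}{M{\left(25,17 \right)}} = - \frac{1036}{3041} + \frac{\left(\left(-8\right) \left(-2\right) - 33\right)^{2}}{-5 + 25^{2}} = \left(-1036\right) \frac{1}{3041} + \frac{\left(16 - 33\right)^{2}}{-5 + 625} = - \frac{1036}{3041} + \frac{\left(-17\right)^{2}}{620} = - \frac{1036}{3041} + 289 \cdot \frac{1}{620} = - \frac{1036}{3041} + \frac{289}{620} = \frac{236529}{1885420}$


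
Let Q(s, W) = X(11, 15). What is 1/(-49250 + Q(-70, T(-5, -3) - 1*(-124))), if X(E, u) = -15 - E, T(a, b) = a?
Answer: -1/49276 ≈ -2.0294e-5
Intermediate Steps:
Q(s, W) = -26 (Q(s, W) = -15 - 1*11 = -15 - 11 = -26)
1/(-49250 + Q(-70, T(-5, -3) - 1*(-124))) = 1/(-49250 - 26) = 1/(-49276) = -1/49276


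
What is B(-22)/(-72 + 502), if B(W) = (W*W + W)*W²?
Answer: 111804/215 ≈ 520.02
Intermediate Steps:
B(W) = W²*(W + W²) (B(W) = (W² + W)*W² = (W + W²)*W² = W²*(W + W²))
B(-22)/(-72 + 502) = ((-22)³*(1 - 22))/(-72 + 502) = -10648*(-21)/430 = 223608*(1/430) = 111804/215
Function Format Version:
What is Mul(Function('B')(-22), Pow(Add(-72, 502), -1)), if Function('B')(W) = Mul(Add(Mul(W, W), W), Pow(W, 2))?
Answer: Rational(111804, 215) ≈ 520.02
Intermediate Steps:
Function('B')(W) = Mul(Pow(W, 2), Add(W, Pow(W, 2))) (Function('B')(W) = Mul(Add(Pow(W, 2), W), Pow(W, 2)) = Mul(Add(W, Pow(W, 2)), Pow(W, 2)) = Mul(Pow(W, 2), Add(W, Pow(W, 2))))
Mul(Function('B')(-22), Pow(Add(-72, 502), -1)) = Mul(Mul(Pow(-22, 3), Add(1, -22)), Pow(Add(-72, 502), -1)) = Mul(Mul(-10648, -21), Pow(430, -1)) = Mul(223608, Rational(1, 430)) = Rational(111804, 215)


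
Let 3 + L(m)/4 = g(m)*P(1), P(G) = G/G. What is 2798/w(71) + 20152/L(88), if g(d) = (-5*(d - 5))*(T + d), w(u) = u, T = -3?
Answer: 49175073/1252369 ≈ 39.266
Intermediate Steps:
P(G) = 1
g(d) = (-3 + d)*(25 - 5*d) (g(d) = (-5*(d - 5))*(-3 + d) = (-5*(-5 + d))*(-3 + d) = (25 - 5*d)*(-3 + d) = (-3 + d)*(25 - 5*d))
L(m) = -312 - 20*m**2 + 160*m (L(m) = -12 + 4*((-75 - 5*m**2 + 40*m)*1) = -12 + 4*(-75 - 5*m**2 + 40*m) = -12 + (-300 - 20*m**2 + 160*m) = -312 - 20*m**2 + 160*m)
2798/w(71) + 20152/L(88) = 2798/71 + 20152/(-312 - 20*88**2 + 160*88) = 2798*(1/71) + 20152/(-312 - 20*7744 + 14080) = 2798/71 + 20152/(-312 - 154880 + 14080) = 2798/71 + 20152/(-141112) = 2798/71 + 20152*(-1/141112) = 2798/71 - 2519/17639 = 49175073/1252369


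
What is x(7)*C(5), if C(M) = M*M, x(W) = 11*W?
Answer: 1925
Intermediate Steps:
C(M) = M²
x(7)*C(5) = (11*7)*5² = 77*25 = 1925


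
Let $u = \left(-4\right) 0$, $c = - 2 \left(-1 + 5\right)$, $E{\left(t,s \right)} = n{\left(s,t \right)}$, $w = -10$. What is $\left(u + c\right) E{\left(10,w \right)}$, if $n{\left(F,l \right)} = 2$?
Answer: $-16$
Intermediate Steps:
$E{\left(t,s \right)} = 2$
$c = -8$ ($c = \left(-2\right) 4 = -8$)
$u = 0$
$\left(u + c\right) E{\left(10,w \right)} = \left(0 - 8\right) 2 = \left(-8\right) 2 = -16$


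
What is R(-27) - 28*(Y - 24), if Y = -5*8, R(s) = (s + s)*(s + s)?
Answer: 4708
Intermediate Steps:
R(s) = 4*s² (R(s) = (2*s)*(2*s) = 4*s²)
Y = -40
R(-27) - 28*(Y - 24) = 4*(-27)² - 28*(-40 - 24) = 4*729 - 28*(-64) = 2916 - 1*(-1792) = 2916 + 1792 = 4708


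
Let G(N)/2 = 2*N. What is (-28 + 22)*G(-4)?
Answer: 96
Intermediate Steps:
G(N) = 4*N (G(N) = 2*(2*N) = 4*N)
(-28 + 22)*G(-4) = (-28 + 22)*(4*(-4)) = -6*(-16) = 96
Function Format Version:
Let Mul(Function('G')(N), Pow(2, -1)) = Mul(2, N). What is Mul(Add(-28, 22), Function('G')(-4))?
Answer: 96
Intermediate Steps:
Function('G')(N) = Mul(4, N) (Function('G')(N) = Mul(2, Mul(2, N)) = Mul(4, N))
Mul(Add(-28, 22), Function('G')(-4)) = Mul(Add(-28, 22), Mul(4, -4)) = Mul(-6, -16) = 96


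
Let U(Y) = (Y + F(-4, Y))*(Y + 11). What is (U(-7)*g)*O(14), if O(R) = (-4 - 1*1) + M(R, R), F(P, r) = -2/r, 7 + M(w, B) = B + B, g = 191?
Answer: -574528/7 ≈ -82075.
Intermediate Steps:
M(w, B) = -7 + 2*B (M(w, B) = -7 + (B + B) = -7 + 2*B)
U(Y) = (11 + Y)*(Y - 2/Y) (U(Y) = (Y - 2/Y)*(Y + 11) = (Y - 2/Y)*(11 + Y) = (11 + Y)*(Y - 2/Y))
O(R) = -12 + 2*R (O(R) = (-4 - 1*1) + (-7 + 2*R) = (-4 - 1) + (-7 + 2*R) = -5 + (-7 + 2*R) = -12 + 2*R)
(U(-7)*g)*O(14) = ((-2 + (-7)² - 22/(-7) + 11*(-7))*191)*(-12 + 2*14) = ((-2 + 49 - 22*(-⅐) - 77)*191)*(-12 + 28) = ((-2 + 49 + 22/7 - 77)*191)*16 = -188/7*191*16 = -35908/7*16 = -574528/7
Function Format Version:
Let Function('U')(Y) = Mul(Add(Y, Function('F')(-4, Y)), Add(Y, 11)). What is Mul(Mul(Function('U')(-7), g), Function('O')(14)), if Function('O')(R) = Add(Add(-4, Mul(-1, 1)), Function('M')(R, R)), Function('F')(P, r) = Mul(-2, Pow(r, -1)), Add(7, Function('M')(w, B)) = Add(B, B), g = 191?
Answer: Rational(-574528, 7) ≈ -82075.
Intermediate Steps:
Function('M')(w, B) = Add(-7, Mul(2, B)) (Function('M')(w, B) = Add(-7, Add(B, B)) = Add(-7, Mul(2, B)))
Function('U')(Y) = Mul(Add(11, Y), Add(Y, Mul(-2, Pow(Y, -1)))) (Function('U')(Y) = Mul(Add(Y, Mul(-2, Pow(Y, -1))), Add(Y, 11)) = Mul(Add(Y, Mul(-2, Pow(Y, -1))), Add(11, Y)) = Mul(Add(11, Y), Add(Y, Mul(-2, Pow(Y, -1)))))
Function('O')(R) = Add(-12, Mul(2, R)) (Function('O')(R) = Add(Add(-4, Mul(-1, 1)), Add(-7, Mul(2, R))) = Add(Add(-4, -1), Add(-7, Mul(2, R))) = Add(-5, Add(-7, Mul(2, R))) = Add(-12, Mul(2, R)))
Mul(Mul(Function('U')(-7), g), Function('O')(14)) = Mul(Mul(Add(-2, Pow(-7, 2), Mul(-22, Pow(-7, -1)), Mul(11, -7)), 191), Add(-12, Mul(2, 14))) = Mul(Mul(Add(-2, 49, Mul(-22, Rational(-1, 7)), -77), 191), Add(-12, 28)) = Mul(Mul(Add(-2, 49, Rational(22, 7), -77), 191), 16) = Mul(Mul(Rational(-188, 7), 191), 16) = Mul(Rational(-35908, 7), 16) = Rational(-574528, 7)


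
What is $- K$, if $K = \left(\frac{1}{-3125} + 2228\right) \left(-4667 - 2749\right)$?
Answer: $\frac{51633892584}{3125} \approx 1.6523 \cdot 10^{7}$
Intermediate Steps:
$K = - \frac{51633892584}{3125}$ ($K = \left(- \frac{1}{3125} + 2228\right) \left(-7416\right) = \frac{6962499}{3125} \left(-7416\right) = - \frac{51633892584}{3125} \approx -1.6523 \cdot 10^{7}$)
$- K = \left(-1\right) \left(- \frac{51633892584}{3125}\right) = \frac{51633892584}{3125}$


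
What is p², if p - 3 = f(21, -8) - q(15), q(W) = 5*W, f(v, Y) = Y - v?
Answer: 10201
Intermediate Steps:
p = -101 (p = 3 + ((-8 - 1*21) - 5*15) = 3 + ((-8 - 21) - 1*75) = 3 + (-29 - 75) = 3 - 104 = -101)
p² = (-101)² = 10201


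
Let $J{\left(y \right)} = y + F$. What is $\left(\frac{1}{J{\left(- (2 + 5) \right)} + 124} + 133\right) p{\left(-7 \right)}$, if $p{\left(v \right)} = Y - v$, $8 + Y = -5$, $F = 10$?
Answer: $- \frac{101352}{127} \approx -798.05$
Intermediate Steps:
$Y = -13$ ($Y = -8 - 5 = -13$)
$J{\left(y \right)} = 10 + y$ ($J{\left(y \right)} = y + 10 = 10 + y$)
$p{\left(v \right)} = -13 - v$
$\left(\frac{1}{J{\left(- (2 + 5) \right)} + 124} + 133\right) p{\left(-7 \right)} = \left(\frac{1}{\left(10 - \left(2 + 5\right)\right) + 124} + 133\right) \left(-13 - -7\right) = \left(\frac{1}{\left(10 - 7\right) + 124} + 133\right) \left(-13 + 7\right) = \left(\frac{1}{\left(10 - 7\right) + 124} + 133\right) \left(-6\right) = \left(\frac{1}{3 + 124} + 133\right) \left(-6\right) = \left(\frac{1}{127} + 133\right) \left(-6\right) = \frac{16892}{127} \left(-6\right) = - \frac{101352}{127}$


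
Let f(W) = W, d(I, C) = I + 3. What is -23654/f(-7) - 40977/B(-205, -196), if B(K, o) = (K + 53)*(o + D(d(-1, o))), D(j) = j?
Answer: 697222313/206416 ≈ 3377.8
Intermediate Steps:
d(I, C) = 3 + I
B(K, o) = (2 + o)*(53 + K) (B(K, o) = (K + 53)*(o + (3 - 1)) = (53 + K)*(o + 2) = (53 + K)*(2 + o) = (2 + o)*(53 + K))
-23654/f(-7) - 40977/B(-205, -196) = -23654/(-7) - 40977/(106 + 2*(-205) + 53*(-196) - 205*(-196)) = -23654*(-1/7) - 40977/(106 - 410 - 10388 + 40180) = 23654/7 - 40977/29488 = 697222313/206416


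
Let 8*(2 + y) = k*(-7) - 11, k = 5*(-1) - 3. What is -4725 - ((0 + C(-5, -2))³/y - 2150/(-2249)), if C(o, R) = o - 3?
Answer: -299019671/65221 ≈ -4584.7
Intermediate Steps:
C(o, R) = -3 + o
k = -8 (k = -5 - 3 = -8)
y = 29/8 (y = -2 + (-8*(-7) - 11)/8 = -2 + (56 - 11)/8 = -2 + (⅛)*45 = -2 + 45/8 = 29/8 ≈ 3.6250)
-4725 - ((0 + C(-5, -2))³/y - 2150/(-2249)) = -4725 - ((0 + (-3 - 5))³/(29/8) - 2150/(-2249)) = -4725 - ((0 - 8)³*(8/29) - 2150*(-1/2249)) = -4725 - ((-8)³*(8/29) + 2150/2249) = -4725 - (-512*8/29 + 2150/2249) = -4725 - (-4096/29 + 2150/2249) = -4725 - 1*(-9149554/65221) = -4725 + 9149554/65221 = -299019671/65221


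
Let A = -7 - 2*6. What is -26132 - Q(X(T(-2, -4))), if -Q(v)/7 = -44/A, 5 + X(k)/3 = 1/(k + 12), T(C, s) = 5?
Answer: -496200/19 ≈ -26116.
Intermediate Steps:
A = -19 (A = -7 - 12 = -19)
X(k) = -15 + 3/(12 + k) (X(k) = -15 + 3/(k + 12) = -15 + 3/(12 + k))
Q(v) = -308/19 (Q(v) = -(-308)/(-19) = -(-308)*(-1)/19 = -7*44/19 = -308/19)
-26132 - Q(X(T(-2, -4))) = -26132 - 1*(-308/19) = -26132 + 308/19 = -496200/19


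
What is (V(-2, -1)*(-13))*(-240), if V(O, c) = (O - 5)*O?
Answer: 43680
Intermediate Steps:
V(O, c) = O*(-5 + O) (V(O, c) = (-5 + O)*O = O*(-5 + O))
(V(-2, -1)*(-13))*(-240) = (-2*(-5 - 2)*(-13))*(-240) = (-2*(-7)*(-13))*(-240) = (14*(-13))*(-240) = -182*(-240) = 43680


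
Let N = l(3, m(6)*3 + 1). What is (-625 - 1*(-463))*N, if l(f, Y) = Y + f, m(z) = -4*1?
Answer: 1296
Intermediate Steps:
m(z) = -4
N = -8 (N = (-4*3 + 1) + 3 = (-12 + 1) + 3 = -11 + 3 = -8)
(-625 - 1*(-463))*N = (-625 - 1*(-463))*(-8) = (-625 + 463)*(-8) = -162*(-8) = 1296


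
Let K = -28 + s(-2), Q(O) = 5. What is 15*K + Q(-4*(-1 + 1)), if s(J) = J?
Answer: -445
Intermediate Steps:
K = -30 (K = -28 - 2 = -30)
15*K + Q(-4*(-1 + 1)) = 15*(-30) + 5 = -450 + 5 = -445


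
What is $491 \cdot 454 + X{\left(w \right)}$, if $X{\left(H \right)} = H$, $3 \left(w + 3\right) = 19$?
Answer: $\frac{668752}{3} \approx 2.2292 \cdot 10^{5}$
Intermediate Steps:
$w = \frac{10}{3}$ ($w = -3 + \frac{1}{3} \cdot 19 = -3 + \frac{19}{3} = \frac{10}{3} \approx 3.3333$)
$491 \cdot 454 + X{\left(w \right)} = 491 \cdot 454 + \frac{10}{3} = 222914 + \frac{10}{3} = \frac{668752}{3}$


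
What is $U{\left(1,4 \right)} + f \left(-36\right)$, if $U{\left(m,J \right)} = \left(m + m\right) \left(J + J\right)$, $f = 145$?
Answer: $-5204$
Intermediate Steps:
$U{\left(m,J \right)} = 4 J m$ ($U{\left(m,J \right)} = 2 m 2 J = 4 J m$)
$U{\left(1,4 \right)} + f \left(-36\right) = 4 \cdot 4 \cdot 1 + 145 \left(-36\right) = 16 - 5220 = -5204$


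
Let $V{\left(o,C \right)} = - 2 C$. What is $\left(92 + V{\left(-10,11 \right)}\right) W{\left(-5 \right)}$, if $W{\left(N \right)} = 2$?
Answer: $140$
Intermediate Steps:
$\left(92 + V{\left(-10,11 \right)}\right) W{\left(-5 \right)} = \left(92 - 22\right) 2 = 70 \cdot 2 = 140$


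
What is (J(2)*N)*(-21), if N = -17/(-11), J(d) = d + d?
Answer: -1428/11 ≈ -129.82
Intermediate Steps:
J(d) = 2*d
N = 17/11 (N = -17*(-1/11) = 17/11 ≈ 1.5455)
(J(2)*N)*(-21) = ((2*2)*(17/11))*(-21) = (4*(17/11))*(-21) = (68/11)*(-21) = -1428/11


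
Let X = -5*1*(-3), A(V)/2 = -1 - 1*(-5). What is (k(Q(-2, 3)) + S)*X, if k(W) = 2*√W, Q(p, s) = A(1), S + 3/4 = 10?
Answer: 555/4 + 60*√2 ≈ 223.60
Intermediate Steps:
S = 37/4 (S = -¾ + 10 = 37/4 ≈ 9.2500)
A(V) = 8 (A(V) = 2*(-1 - 1*(-5)) = 2*(-1 + 5) = 2*4 = 8)
Q(p, s) = 8
X = 15 (X = -5*(-3) = 15)
(k(Q(-2, 3)) + S)*X = (2*√8 + 37/4)*15 = (2*(2*√2) + 37/4)*15 = (4*√2 + 37/4)*15 = (37/4 + 4*√2)*15 = 555/4 + 60*√2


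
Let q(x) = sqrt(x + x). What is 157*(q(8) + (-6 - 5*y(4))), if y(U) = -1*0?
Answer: -314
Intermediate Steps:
y(U) = 0
q(x) = sqrt(2)*sqrt(x) (q(x) = sqrt(2*x) = sqrt(2)*sqrt(x))
157*(q(8) + (-6 - 5*y(4))) = 157*(sqrt(2)*sqrt(8) + (-6 - 5*0)) = 157*(sqrt(2)*(2*sqrt(2)) + (-6 + 0)) = 157*(4 - 6) = 157*(-2) = -314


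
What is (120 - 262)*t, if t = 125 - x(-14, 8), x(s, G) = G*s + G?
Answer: -32518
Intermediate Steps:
x(s, G) = G + G*s
t = 229 (t = 125 - 8*(1 - 14) = 125 - 8*(-13) = 125 - 1*(-104) = 125 + 104 = 229)
(120 - 262)*t = (120 - 262)*229 = -142*229 = -32518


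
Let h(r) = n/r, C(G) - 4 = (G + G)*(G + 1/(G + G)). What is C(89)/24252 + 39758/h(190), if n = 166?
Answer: 91601361821/2012916 ≈ 45507.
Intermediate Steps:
C(G) = 4 + 2*G*(G + 1/(2*G)) (C(G) = 4 + (G + G)*(G + 1/(G + G)) = 4 + (2*G)*(G + 1/(2*G)) = 4 + 2*G*(G + 1/(2*G)))
h(r) = 166/r
C(89)/24252 + 39758/h(190) = (5 + 2*89²)/24252 + 39758/((166/190)) = (5 + 2*7921)*(1/24252) + 39758/((166*(1/190))) = (5 + 15842)*(1/24252) + 39758/(83/95) = 15847*(1/24252) + 39758*(95/83) = 15847/24252 + 3777010/83 = 91601361821/2012916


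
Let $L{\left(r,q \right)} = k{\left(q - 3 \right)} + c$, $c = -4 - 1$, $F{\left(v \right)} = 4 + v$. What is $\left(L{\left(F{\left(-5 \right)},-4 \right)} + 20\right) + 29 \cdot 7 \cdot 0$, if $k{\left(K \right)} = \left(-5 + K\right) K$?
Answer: $99$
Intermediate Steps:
$k{\left(K \right)} = K \left(-5 + K\right)$
$c = -5$
$L{\left(r,q \right)} = -5 + \left(-8 + q\right) \left(-3 + q\right)$ ($L{\left(r,q \right)} = \left(q - 3\right) \left(-5 + \left(q - 3\right)\right) - 5 = \left(-3 + q\right) \left(-5 + \left(-3 + q\right)\right) - 5 = \left(-3 + q\right) \left(-8 + q\right) - 5 = \left(-8 + q\right) \left(-3 + q\right) - 5 = -5 + \left(-8 + q\right) \left(-3 + q\right)$)
$\left(L{\left(F{\left(-5 \right)},-4 \right)} + 20\right) + 29 \cdot 7 \cdot 0 = \left(\left(-5 + \left(-8 - 4\right) \left(-3 - 4\right)\right) + 20\right) + 29 \cdot 7 \cdot 0 = \left(\left(-5 - -84\right) + 20\right) + 29 \cdot 0 = \left(\left(-5 + 84\right) + 20\right) + 0 = \left(79 + 20\right) + 0 = 99 + 0 = 99$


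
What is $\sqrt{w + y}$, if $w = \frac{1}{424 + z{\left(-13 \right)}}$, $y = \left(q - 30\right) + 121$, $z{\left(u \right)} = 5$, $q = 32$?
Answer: $\frac{4 \sqrt{1414842}}{429} \approx 11.091$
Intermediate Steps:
$y = 123$ ($y = \left(32 - 30\right) + 121 = 2 + 121 = 123$)
$w = \frac{1}{429}$ ($w = \frac{1}{424 + 5} = \frac{1}{429} \approx 0.002331$)
$\sqrt{w + y} = \sqrt{\frac{1}{429} + 123} = \sqrt{\frac{52768}{429}} = \frac{4 \sqrt{1414842}}{429}$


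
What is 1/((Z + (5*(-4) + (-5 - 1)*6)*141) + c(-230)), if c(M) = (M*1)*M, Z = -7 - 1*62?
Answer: 1/44935 ≈ 2.2254e-5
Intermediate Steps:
Z = -69 (Z = -7 - 62 = -69)
c(M) = M**2 (c(M) = M*M = M**2)
1/((Z + (5*(-4) + (-5 - 1)*6)*141) + c(-230)) = 1/((-69 + (5*(-4) + (-5 - 1)*6)*141) + (-230)**2) = 1/((-69 + (-20 - 6*6)*141) + 52900) = 1/((-69 + (-20 - 36)*141) + 52900) = 1/((-69 - 56*141) + 52900) = 1/((-69 - 7896) + 52900) = 1/(-7965 + 52900) = 1/44935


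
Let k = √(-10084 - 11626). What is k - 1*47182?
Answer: -47182 + I*√21710 ≈ -47182.0 + 147.34*I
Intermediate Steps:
k = I*√21710 (k = √(-21710) = I*√21710 ≈ 147.34*I)
k - 1*47182 = I*√21710 - 1*47182 = I*√21710 - 47182 = -47182 + I*√21710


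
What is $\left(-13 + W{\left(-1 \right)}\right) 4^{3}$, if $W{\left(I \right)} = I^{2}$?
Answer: $-768$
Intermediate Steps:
$\left(-13 + W{\left(-1 \right)}\right) 4^{3} = \left(-13 + \left(-1\right)^{2}\right) 4^{3} = \left(-13 + 1\right) 64 = \left(-12\right) 64 = -768$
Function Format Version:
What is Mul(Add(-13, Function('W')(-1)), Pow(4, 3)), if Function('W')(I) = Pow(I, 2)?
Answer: -768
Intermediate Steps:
Mul(Add(-13, Function('W')(-1)), Pow(4, 3)) = Mul(Add(-13, Pow(-1, 2)), Pow(4, 3)) = Mul(Add(-13, 1), 64) = Mul(-12, 64) = -768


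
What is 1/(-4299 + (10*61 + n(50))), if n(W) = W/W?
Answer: -1/3688 ≈ -0.00027115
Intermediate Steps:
n(W) = 1
1/(-4299 + (10*61 + n(50))) = 1/(-4299 + (10*61 + 1)) = 1/(-4299 + (610 + 1)) = 1/(-4299 + 611) = 1/(-3688) = -1/3688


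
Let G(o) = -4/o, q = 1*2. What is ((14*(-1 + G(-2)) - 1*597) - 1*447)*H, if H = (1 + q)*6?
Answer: -18540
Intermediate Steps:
q = 2
H = 18 (H = (1 + 2)*6 = 3*6 = 18)
((14*(-1 + G(-2)) - 1*597) - 1*447)*H = ((14*(-1 - 4/(-2)) - 1*597) - 1*447)*18 = ((14*(-1 - 4*(-½)) - 597) - 447)*18 = ((14*(-1 + 2) - 597) - 447)*18 = ((14*1 - 597) - 447)*18 = ((14 - 597) - 447)*18 = (-583 - 447)*18 = -1030*18 = -18540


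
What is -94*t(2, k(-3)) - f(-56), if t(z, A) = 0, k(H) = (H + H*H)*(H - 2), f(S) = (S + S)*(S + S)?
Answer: -12544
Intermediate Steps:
f(S) = 4*S² (f(S) = (2*S)*(2*S) = 4*S²)
k(H) = (-2 + H)*(H + H²) (k(H) = (H + H²)*(-2 + H) = (-2 + H)*(H + H²))
-94*t(2, k(-3)) - f(-56) = -94*0 - 4*(-56)² = 0 - 4*3136 = 0 - 1*12544 = 0 - 12544 = -12544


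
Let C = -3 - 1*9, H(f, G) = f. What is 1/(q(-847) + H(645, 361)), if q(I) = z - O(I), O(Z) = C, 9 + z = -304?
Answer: 1/344 ≈ 0.0029070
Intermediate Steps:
z = -313 (z = -9 - 304 = -313)
C = -12 (C = -3 - 9 = -12)
O(Z) = -12
q(I) = -301 (q(I) = -313 - 1*(-12) = -313 + 12 = -301)
1/(q(-847) + H(645, 361)) = 1/(-301 + 645) = 1/344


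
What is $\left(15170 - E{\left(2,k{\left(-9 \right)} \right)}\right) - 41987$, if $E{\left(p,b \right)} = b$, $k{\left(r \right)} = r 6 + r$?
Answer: $-26754$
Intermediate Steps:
$k{\left(r \right)} = 7 r$ ($k{\left(r \right)} = 6 r + r = 7 r$)
$\left(15170 - E{\left(2,k{\left(-9 \right)} \right)}\right) - 41987 = \left(15170 - 7 \left(-9\right)\right) - 41987 = \left(15170 - -63\right) - 41987 = \left(15170 + 63\right) - 41987 = 15233 - 41987 = -26754$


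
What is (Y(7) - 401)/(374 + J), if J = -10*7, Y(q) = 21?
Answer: -5/4 ≈ -1.2500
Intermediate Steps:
J = -70
(Y(7) - 401)/(374 + J) = (21 - 401)/(374 - 70) = -380/304 = -380*1/304 = -5/4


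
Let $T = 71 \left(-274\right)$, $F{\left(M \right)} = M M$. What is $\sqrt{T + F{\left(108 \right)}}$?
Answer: $i \sqrt{7790} \approx 88.261 i$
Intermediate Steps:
$F{\left(M \right)} = M^{2}$
$T = -19454$
$\sqrt{T + F{\left(108 \right)}} = \sqrt{-19454 + 108^{2}} = \sqrt{-19454 + 11664} = \sqrt{-7790} = i \sqrt{7790}$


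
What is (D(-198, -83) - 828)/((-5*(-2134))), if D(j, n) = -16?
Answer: -422/5335 ≈ -0.079100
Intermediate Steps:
(D(-198, -83) - 828)/((-5*(-2134))) = (-16 - 828)/((-5*(-2134))) = -844/10670 = -844*1/10670 = -422/5335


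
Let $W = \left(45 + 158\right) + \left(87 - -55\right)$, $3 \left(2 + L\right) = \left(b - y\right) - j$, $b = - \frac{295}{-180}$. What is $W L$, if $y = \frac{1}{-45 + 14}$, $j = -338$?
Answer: $\frac{42823355}{1116} \approx 38372.0$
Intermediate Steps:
$y = - \frac{1}{31}$ ($y = \frac{1}{-31} = - \frac{1}{31} \approx -0.032258$)
$b = \frac{59}{36}$ ($b = \left(-295\right) \left(- \frac{1}{180}\right) = \frac{59}{36} \approx 1.6389$)
$L = \frac{372377}{3348}$ ($L = -2 + \frac{\left(\frac{59}{36} - - \frac{1}{31}\right) - -338}{3} = -2 + \frac{\left(\frac{59}{36} + \frac{1}{31}\right) + 338}{3} = -2 + \frac{\frac{1865}{1116} + 338}{3} = -2 + \frac{1}{3} \cdot \frac{379073}{1116} = -2 + \frac{379073}{3348} = \frac{372377}{3348} \approx 111.22$)
$W = 345$ ($W = 203 + \left(87 + 55\right) = 203 + 142 = 345$)
$W L = 345 \cdot \frac{372377}{3348} = \frac{42823355}{1116}$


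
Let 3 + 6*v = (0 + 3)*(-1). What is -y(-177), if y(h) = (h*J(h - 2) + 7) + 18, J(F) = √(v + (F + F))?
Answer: -25 + 177*I*√359 ≈ -25.0 + 3353.7*I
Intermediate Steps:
v = -1 (v = -½ + ((0 + 3)*(-1))/6 = -½ + (3*(-1))/6 = -½ + (⅙)*(-3) = -½ - ½ = -1)
J(F) = √(-1 + 2*F) (J(F) = √(-1 + (F + F)) = √(-1 + 2*F))
y(h) = 25 + h*√(-5 + 2*h) (y(h) = (h*√(-1 + 2*(h - 2)) + 7) + 18 = (h*√(-1 + 2*(-2 + h)) + 7) + 18 = (h*√(-1 + (-4 + 2*h)) + 7) + 18 = (h*√(-5 + 2*h) + 7) + 18 = (7 + h*√(-5 + 2*h)) + 18 = 25 + h*√(-5 + 2*h))
-y(-177) = -(25 - 177*√(-5 + 2*(-177))) = -(25 - 177*√(-5 - 354)) = -(25 - 177*I*√359) = -25 + 177*I*√359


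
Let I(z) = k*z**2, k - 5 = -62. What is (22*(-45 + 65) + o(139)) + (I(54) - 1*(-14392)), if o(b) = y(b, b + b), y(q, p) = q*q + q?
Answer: -131920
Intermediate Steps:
k = -57 (k = 5 - 62 = -57)
I(z) = -57*z**2
y(q, p) = q + q**2 (y(q, p) = q**2 + q = q + q**2)
o(b) = b*(1 + b)
(22*(-45 + 65) + o(139)) + (I(54) - 1*(-14392)) = (22*(-45 + 65) + 139*(1 + 139)) + (-57*54**2 - 1*(-14392)) = (22*20 + 139*140) + (-57*2916 + 14392) = (440 + 19460) + (-166212 + 14392) = 19900 - 151820 = -131920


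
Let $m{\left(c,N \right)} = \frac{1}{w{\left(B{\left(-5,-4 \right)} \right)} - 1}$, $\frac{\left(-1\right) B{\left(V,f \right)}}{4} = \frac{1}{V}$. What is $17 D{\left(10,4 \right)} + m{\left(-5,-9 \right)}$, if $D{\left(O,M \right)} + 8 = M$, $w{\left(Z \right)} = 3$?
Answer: $- \frac{135}{2} \approx -67.5$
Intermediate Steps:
$B{\left(V,f \right)} = - \frac{4}{V}$
$D{\left(O,M \right)} = -8 + M$
$m{\left(c,N \right)} = \frac{1}{2}$ ($m{\left(c,N \right)} = \frac{1}{3 - 1} = \frac{1}{2}$)
$17 D{\left(10,4 \right)} + m{\left(-5,-9 \right)} = 17 \left(-8 + 4\right) + \frac{1}{2} = 17 \left(-4\right) + \frac{1}{2} = -68 + \frac{1}{2} = - \frac{135}{2}$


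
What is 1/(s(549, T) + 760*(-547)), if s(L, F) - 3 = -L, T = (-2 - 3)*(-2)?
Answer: -1/416266 ≈ -2.4023e-6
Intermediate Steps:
T = 10 (T = -5*(-2) = 10)
s(L, F) = 3 - L
1/(s(549, T) + 760*(-547)) = 1/((3 - 1*549) + 760*(-547)) = 1/((3 - 549) - 415720) = 1/(-546 - 415720) = 1/(-416266) = -1/416266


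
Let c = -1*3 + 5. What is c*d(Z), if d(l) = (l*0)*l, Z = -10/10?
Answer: 0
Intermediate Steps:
Z = -1 (Z = -10*1/10 = -1)
d(l) = 0 (d(l) = 0*l = 0)
c = 2 (c = -3 + 5 = 2)
c*d(Z) = 2*0 = 0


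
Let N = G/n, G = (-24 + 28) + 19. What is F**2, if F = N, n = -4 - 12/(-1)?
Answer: 529/64 ≈ 8.2656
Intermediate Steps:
G = 23 (G = 4 + 19 = 23)
n = 8 (n = -4 - 12*(-1) = -4 - 2*(-6) = -4 + 12 = 8)
N = 23/8 ≈ 2.8750
F = 23/8 ≈ 2.8750
F**2 = (23/8)**2 = 529/64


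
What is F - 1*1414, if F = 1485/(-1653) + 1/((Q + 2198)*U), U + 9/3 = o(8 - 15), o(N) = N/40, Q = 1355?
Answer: -974470279/688721 ≈ -1414.9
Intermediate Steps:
o(N) = N/40 (o(N) = N*(1/40) = N/40)
U = -127/40 (U = -3 + (8 - 15)/40 = -3 + (1/40)*(-7) = -3 - 7/40 = -127/40 ≈ -3.1750)
F = -618785/688721 (F = 1485/(-1653) + 1/((1355 + 2198)*(-127/40)) = 1485*(-1/1653) - 40/127/3553 = -495/551 + (1/3553)*(-40/127) = -495/551 - 40/451231 = -618785/688721 ≈ -0.89846)
F - 1*1414 = -618785/688721 - 1*1414 = -618785/688721 - 1414 = -974470279/688721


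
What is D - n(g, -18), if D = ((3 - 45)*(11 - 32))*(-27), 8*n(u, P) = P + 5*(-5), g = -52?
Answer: -190469/8 ≈ -23809.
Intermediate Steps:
n(u, P) = -25/8 + P/8 (n(u, P) = (P + 5*(-5))/8 = (P - 25)/8 = (-25 + P)/8 = -25/8 + P/8)
D = -23814 (D = -42*(-21)*(-27) = 882*(-27) = -23814)
D - n(g, -18) = -23814 - (-25/8 + (1/8)*(-18)) = -23814 - (-25/8 - 9/4) = -23814 - 1*(-43/8) = -23814 + 43/8 = -190469/8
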